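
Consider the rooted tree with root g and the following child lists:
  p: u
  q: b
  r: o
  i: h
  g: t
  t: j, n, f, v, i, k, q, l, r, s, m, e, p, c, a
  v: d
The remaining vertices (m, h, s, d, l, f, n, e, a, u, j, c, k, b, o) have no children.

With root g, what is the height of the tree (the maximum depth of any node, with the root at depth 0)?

3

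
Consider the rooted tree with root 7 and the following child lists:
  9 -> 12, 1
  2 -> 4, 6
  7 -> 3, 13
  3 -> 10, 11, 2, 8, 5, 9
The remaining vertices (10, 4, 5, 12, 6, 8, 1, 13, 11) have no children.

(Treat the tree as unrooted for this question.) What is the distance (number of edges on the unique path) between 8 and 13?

3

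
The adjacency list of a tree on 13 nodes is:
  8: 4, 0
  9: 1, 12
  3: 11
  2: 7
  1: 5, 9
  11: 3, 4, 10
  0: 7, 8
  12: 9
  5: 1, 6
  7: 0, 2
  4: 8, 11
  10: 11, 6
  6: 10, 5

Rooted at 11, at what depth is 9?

Path from 11 to 9: 11 – 10 – 6 – 5 – 1 – 9, which has 5 edges.

5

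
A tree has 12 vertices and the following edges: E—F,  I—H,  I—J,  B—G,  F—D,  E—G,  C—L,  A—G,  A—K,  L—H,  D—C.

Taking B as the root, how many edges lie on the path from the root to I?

8

B → G → E → F → D → C → L → H → I — 8 edges.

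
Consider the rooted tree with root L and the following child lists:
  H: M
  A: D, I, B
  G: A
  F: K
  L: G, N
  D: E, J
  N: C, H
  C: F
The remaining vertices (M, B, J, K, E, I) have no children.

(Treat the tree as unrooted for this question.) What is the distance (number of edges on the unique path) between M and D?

6

M - H - N - L - G - A - D: 6 edges.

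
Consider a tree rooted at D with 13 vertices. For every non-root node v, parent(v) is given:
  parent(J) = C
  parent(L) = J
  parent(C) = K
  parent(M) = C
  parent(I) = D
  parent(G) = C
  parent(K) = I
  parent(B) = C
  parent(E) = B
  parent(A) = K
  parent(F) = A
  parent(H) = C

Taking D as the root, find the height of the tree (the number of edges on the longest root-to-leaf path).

The longest root-to-leaf path is D → I → K → C → J → L (5 edges).

5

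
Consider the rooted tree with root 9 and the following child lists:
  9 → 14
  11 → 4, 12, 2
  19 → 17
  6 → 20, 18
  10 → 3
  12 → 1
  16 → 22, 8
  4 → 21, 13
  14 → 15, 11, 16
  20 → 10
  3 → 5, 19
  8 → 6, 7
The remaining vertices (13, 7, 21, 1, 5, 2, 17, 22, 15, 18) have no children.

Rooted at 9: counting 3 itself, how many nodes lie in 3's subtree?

The subtree rooted at 3 contains: 3, 19, 5, 17 — 4 nodes.

4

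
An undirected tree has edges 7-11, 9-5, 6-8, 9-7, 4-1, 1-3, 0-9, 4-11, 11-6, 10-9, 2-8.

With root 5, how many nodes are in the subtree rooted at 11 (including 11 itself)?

7

Descendants of 11 (including itself): 11, 4, 6, 1, 8, 3, 2. That's 7.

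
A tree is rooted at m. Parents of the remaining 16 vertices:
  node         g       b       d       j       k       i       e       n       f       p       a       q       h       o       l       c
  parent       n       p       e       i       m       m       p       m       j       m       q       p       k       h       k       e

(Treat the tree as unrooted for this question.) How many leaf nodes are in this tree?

8

The leaves are a, b, c, d, f, g, l, o.
That is 8 leaves.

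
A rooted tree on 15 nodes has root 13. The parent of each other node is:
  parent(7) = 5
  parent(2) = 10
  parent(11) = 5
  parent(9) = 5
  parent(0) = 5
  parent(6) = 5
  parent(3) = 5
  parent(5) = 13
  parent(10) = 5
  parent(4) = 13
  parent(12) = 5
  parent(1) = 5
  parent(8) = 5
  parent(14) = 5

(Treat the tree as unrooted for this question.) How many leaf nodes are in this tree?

12

Degree-1 nodes: 0, 1, 2, 3, 4, 6, 7, 8, 9, 11, 12, 14 — 12 of them.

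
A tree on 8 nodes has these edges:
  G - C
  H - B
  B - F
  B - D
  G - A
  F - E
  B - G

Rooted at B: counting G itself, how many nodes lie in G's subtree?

3

Descendants of G (including itself): G, A, C. That's 3.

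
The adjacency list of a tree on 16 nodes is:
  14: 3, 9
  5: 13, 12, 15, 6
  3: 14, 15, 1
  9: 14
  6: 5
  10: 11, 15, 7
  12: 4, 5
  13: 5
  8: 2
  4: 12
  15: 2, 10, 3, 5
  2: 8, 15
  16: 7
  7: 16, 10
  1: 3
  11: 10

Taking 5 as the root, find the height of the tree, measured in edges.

A deepest node is 9, reached by 5 – 15 – 3 – 14 – 9.
That path has 4 edges, so the height is 4.

4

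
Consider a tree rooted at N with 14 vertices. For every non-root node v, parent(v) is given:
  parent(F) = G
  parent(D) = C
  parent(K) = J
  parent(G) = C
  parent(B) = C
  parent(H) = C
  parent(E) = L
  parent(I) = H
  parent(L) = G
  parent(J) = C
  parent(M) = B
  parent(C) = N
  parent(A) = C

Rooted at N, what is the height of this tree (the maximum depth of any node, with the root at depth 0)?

4

The longest root-to-leaf path is N-C-G-L-E (4 edges).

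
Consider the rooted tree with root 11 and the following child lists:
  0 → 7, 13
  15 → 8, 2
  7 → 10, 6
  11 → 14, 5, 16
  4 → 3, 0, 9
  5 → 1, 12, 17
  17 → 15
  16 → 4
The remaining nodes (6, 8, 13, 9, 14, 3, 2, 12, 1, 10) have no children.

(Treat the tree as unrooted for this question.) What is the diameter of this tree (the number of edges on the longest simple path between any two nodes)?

9

BFS from 10 reaches 8 last, at distance 9; BFS from 8 confirms no node is farther.
Path: 10-7-0-4-16-11-5-17-15-8.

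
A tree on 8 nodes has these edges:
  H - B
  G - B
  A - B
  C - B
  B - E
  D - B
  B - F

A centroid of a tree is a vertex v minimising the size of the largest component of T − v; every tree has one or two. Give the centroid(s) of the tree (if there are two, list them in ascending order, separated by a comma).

Removing B splits the tree into components of sizes 1, 1, 1, 1, 1, 1, 1; the largest is 1 ≤ ⌊8/2⌋ = 4.
Every other node leaves some component of size > 4, so the centroid is unique.

B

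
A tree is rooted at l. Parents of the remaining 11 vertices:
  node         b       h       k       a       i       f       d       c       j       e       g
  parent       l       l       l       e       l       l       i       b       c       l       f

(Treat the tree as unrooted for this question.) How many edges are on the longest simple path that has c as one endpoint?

4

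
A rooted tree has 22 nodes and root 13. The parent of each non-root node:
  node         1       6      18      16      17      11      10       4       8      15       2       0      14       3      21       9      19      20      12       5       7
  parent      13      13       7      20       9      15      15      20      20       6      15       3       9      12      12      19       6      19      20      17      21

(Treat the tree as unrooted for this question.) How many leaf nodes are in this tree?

11

Exactly 11 nodes have a single neighbour: 0, 1, 2, 4, 5, 8, 10, 11, 14, 16, 18.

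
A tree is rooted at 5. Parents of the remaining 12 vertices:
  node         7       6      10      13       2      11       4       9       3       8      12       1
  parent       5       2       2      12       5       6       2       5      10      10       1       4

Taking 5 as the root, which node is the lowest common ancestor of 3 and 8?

10

Path 3→root: 3 10 2 5; path 8→root: 8 10 2 5.
First common node: 10.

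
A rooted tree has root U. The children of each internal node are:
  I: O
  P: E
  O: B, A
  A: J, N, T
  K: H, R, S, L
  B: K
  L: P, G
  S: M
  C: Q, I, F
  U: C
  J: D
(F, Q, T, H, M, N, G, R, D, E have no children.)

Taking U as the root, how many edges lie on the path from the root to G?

Climbing from G to the root: G–L–K–B–O–I–C–U. That's 7 steps.

7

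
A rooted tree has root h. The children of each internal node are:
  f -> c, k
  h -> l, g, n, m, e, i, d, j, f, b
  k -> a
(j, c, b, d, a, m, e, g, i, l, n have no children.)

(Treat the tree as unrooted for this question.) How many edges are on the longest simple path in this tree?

BFS from a reaches j last, at distance 4; BFS from j confirms no node is farther.
Path: a - k - f - h - j.

4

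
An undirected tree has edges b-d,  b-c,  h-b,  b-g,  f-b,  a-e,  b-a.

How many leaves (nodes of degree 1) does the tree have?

6

Degree-1 nodes: c, d, e, f, g, h — 6 of them.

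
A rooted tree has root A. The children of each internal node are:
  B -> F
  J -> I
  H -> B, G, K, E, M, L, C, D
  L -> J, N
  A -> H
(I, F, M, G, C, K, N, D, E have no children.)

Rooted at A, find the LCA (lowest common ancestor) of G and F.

H

G's ancestor chain is G, H, A and F's is F, B, H, A; they first meet at H.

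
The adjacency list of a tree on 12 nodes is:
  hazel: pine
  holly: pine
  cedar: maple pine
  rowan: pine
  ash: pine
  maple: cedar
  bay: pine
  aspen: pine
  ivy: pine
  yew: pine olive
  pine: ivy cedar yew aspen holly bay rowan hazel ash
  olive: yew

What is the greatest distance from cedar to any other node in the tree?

Distances from cedar peak at 3, attained at olive.
cedar–pine–yew–olive

3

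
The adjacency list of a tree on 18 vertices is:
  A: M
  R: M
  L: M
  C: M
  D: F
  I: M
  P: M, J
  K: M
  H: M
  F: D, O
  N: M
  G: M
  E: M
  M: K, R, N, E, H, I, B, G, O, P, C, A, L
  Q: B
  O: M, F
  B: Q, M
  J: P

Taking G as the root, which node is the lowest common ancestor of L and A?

M

Ancestors of L (toward the root): L, M, G.
Ancestors of A: A, M, G.
The deepest node appearing in both lists is M.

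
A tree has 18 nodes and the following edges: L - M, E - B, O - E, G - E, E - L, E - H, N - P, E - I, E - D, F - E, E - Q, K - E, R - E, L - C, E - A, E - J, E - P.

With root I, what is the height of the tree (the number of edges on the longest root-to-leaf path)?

3

A deepest node is M, reached by I–E–L–M.
That path has 3 edges, so the height is 3.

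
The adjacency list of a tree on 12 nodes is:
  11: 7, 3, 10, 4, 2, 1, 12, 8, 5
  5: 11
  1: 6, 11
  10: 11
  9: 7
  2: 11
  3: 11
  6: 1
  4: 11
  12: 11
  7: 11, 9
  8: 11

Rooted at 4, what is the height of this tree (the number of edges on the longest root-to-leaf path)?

The longest root-to-leaf path is 4-11-7-9 (3 edges).

3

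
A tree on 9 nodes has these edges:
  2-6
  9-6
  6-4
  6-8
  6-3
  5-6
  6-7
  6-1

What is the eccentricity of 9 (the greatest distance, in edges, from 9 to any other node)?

2

A farthest node from 9 is 1 (2, 7, 3, 8, 5, 4 also at distance 2).
The path 9–6–1 has 2 edges.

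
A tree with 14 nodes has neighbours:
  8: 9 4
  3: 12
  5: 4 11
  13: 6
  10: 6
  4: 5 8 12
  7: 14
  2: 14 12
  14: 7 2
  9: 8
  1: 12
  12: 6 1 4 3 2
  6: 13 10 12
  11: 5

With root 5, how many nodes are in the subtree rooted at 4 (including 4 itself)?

4's subtree: {4, 12, 8, 2, 3, 6, 1, 9, 14, 10, 13, 7}, size 12.

12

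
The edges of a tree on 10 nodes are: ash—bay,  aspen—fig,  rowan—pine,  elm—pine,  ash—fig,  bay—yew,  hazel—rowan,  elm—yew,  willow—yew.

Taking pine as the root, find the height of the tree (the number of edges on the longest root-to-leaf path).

6

A deepest node is aspen, reached by pine–elm–yew–bay–ash–fig–aspen.
That path has 6 edges, so the height is 6.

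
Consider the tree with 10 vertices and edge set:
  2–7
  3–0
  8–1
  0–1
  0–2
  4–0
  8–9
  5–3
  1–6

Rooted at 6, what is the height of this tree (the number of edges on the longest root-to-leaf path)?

4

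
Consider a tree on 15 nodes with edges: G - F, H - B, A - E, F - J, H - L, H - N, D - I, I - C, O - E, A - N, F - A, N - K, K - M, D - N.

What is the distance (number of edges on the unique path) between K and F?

K–N–A–F: 3 edges.

3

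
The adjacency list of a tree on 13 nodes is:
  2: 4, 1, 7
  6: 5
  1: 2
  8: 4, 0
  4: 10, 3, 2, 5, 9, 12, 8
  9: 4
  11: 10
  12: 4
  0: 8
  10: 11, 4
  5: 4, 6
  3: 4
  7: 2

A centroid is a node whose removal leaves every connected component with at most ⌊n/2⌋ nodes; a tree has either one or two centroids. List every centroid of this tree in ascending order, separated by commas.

Removing 4 splits the tree into components of sizes 3, 2, 2, 2, 1, 1, 1; the largest is 3 ≤ ⌊13/2⌋ = 6.
Every other node leaves some component of size > 6, so the centroid is unique.

4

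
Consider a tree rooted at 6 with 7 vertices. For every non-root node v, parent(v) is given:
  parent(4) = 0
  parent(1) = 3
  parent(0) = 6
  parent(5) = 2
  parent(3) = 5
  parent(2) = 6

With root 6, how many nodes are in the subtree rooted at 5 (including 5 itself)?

5's subtree: {5, 3, 1}, size 3.

3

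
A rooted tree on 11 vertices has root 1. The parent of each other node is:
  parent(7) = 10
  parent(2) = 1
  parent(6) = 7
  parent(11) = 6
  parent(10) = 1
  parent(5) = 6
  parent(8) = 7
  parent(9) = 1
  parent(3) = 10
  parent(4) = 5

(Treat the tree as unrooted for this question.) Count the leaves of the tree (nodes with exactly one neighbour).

6

The leaves are 2, 3, 4, 8, 9, 11.
That is 6 leaves.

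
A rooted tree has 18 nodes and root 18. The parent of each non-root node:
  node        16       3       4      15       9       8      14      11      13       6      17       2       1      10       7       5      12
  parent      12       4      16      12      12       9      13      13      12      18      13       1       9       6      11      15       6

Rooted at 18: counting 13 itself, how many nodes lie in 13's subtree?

5

13's subtree: {13, 17, 14, 11, 7}, size 5.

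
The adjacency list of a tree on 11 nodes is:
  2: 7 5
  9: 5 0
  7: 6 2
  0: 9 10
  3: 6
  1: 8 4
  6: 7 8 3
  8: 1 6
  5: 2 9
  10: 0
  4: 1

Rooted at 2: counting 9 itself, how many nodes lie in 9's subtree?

9's subtree: {9, 0, 10}, size 3.

3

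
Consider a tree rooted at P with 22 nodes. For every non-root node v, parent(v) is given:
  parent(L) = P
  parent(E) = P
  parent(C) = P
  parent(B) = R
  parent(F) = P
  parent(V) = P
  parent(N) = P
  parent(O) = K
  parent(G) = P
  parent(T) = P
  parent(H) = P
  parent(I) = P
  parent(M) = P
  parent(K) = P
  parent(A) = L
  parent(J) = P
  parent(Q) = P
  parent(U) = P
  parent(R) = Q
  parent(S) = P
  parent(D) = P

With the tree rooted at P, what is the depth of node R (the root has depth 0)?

2

Path from P to R: P–Q–R, which has 2 edges.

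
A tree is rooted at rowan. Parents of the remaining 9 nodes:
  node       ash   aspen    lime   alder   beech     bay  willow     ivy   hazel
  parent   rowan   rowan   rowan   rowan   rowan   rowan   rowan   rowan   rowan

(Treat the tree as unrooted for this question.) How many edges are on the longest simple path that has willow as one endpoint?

Distances from willow peak at 2, attained at hazel (bay, ash, aspen, ivy, beech, alder, lime also at distance 2).
willow – rowan – hazel

2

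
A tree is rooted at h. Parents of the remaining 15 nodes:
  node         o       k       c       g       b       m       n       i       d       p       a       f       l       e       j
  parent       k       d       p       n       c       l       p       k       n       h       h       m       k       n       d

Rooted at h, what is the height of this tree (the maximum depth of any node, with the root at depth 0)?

7

A deepest node is f, reached by h → p → n → d → k → l → m → f.
That path has 7 edges, so the height is 7.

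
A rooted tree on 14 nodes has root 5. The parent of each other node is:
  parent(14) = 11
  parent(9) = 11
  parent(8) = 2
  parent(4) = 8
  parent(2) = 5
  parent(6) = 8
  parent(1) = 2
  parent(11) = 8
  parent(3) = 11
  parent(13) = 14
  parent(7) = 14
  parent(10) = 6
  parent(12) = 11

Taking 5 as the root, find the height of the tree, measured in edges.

A deepest node is 13, reached by 5 – 2 – 8 – 11 – 14 – 13.
That path has 5 edges, so the height is 5.

5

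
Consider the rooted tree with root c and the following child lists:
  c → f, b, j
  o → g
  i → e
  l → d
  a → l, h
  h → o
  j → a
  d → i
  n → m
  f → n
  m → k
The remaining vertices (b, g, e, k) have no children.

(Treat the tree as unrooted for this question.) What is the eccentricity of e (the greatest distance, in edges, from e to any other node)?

A farthest node from e is k.
The path e–i–d–l–a–j–c–f–n–m–k has 10 edges.

10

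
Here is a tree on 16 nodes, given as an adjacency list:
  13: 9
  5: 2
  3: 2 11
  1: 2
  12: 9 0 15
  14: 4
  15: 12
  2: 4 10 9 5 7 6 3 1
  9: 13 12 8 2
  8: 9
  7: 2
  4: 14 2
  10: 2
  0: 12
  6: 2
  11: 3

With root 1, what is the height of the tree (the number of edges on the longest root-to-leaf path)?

15 sits deepest: 1 → 2 → 9 → 12 → 15 — 4 edges from the root.

4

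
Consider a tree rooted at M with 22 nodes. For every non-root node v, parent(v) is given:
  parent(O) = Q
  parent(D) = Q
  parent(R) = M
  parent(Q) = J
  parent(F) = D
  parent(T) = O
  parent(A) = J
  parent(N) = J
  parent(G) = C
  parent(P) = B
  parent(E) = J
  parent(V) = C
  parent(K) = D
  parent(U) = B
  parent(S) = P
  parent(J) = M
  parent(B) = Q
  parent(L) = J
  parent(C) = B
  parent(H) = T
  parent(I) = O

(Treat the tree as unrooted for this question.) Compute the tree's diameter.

6

A longest path is R–M–J–Q–O–T–H, with 6 edges.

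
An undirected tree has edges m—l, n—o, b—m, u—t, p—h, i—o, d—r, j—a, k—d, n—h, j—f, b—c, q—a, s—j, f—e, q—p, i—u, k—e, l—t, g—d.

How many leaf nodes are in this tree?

Exactly 4 nodes have a single neighbour: c, g, r, s.

4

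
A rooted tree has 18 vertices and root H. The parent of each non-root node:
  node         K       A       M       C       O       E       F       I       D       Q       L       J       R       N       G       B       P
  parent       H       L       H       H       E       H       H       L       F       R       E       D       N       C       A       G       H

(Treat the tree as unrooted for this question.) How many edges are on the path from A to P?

Walking from A: A - L - E - H - P. Length 4.

4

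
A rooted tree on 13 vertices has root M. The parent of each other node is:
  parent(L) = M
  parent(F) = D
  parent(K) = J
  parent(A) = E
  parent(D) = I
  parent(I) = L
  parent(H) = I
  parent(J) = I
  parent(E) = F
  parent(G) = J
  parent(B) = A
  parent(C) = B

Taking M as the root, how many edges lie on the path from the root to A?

6

M–L–I–D–F–E–A — 6 edges.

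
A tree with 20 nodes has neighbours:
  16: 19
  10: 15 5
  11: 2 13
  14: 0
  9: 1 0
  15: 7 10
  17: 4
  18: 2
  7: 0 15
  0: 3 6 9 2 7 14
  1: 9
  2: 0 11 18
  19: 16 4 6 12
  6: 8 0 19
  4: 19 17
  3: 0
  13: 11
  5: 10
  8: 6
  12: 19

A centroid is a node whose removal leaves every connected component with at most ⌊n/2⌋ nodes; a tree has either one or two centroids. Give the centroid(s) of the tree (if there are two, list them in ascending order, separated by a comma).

0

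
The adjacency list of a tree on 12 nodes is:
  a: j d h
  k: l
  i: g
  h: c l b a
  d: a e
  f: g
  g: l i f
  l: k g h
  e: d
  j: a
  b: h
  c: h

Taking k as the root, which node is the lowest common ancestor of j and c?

h

Ancestors of j (toward the root): j, a, h, l, k.
Ancestors of c: c, h, l, k.
The deepest node appearing in both lists is h.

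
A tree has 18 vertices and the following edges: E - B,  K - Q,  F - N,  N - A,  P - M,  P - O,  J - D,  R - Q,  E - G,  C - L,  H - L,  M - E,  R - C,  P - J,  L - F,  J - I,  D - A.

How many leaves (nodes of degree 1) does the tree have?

Exactly 6 nodes have a single neighbour: B, G, H, I, K, O.

6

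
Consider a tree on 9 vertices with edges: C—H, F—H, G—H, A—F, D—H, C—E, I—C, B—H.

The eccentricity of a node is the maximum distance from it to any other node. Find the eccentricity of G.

3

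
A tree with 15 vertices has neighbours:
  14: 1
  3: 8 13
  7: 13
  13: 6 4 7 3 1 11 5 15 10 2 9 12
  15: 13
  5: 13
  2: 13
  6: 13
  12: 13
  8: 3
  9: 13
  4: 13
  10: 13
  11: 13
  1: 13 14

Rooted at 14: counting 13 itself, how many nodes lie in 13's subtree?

The subtree rooted at 13 contains: 13, 7, 6, 3, 11, 15, 5, 2, 10, 12, 9, 4, 8 — 13 nodes.

13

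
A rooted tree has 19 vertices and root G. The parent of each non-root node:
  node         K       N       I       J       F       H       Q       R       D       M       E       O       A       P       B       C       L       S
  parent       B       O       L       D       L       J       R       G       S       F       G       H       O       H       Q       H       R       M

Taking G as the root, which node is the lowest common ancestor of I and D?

L

Ancestors of I (toward the root): I, L, R, G.
Ancestors of D: D, S, M, F, L, R, G.
The deepest node appearing in both lists is L.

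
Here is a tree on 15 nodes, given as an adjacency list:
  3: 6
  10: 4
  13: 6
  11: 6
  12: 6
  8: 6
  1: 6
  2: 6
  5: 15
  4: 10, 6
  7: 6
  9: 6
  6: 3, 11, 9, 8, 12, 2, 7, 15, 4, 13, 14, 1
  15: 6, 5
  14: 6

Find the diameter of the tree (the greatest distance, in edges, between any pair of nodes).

A longest path is 10-4-6-15-5, with 4 edges.

4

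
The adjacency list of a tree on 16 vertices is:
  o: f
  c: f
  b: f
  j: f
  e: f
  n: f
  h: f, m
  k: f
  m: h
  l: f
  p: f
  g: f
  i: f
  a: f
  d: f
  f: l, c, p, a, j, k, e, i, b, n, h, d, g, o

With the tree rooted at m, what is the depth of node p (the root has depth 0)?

m–h–f–p — 3 edges.

3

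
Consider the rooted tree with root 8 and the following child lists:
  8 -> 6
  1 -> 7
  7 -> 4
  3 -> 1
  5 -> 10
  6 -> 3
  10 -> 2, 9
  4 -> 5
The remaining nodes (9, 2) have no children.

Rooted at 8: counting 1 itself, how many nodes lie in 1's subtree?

7

The subtree rooted at 1 contains: 1, 7, 4, 5, 10, 9, 2 — 7 nodes.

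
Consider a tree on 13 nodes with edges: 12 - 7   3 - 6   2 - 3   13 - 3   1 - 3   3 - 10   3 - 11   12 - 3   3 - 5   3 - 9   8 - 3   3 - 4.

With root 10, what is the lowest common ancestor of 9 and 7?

3

Path 9→root: 9 3 10; path 7→root: 7 12 3 10.
First common node: 3.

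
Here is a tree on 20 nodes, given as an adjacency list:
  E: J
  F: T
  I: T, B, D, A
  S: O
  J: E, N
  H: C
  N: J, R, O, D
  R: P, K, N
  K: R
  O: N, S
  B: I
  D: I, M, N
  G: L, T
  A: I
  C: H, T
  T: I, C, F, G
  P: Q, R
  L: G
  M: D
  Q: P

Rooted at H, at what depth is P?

Path from H to P: H → C → T → I → D → N → R → P, which has 7 edges.

7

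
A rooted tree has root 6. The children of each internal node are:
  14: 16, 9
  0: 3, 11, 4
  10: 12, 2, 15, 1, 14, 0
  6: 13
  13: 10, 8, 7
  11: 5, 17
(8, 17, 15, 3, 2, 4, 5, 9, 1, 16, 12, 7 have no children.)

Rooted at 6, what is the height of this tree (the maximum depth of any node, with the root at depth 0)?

5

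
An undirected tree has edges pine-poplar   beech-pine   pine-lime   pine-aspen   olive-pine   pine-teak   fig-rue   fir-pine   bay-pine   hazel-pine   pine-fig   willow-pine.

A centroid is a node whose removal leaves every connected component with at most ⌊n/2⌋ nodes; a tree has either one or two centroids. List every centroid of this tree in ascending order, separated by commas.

Removing pine splits the tree into components of sizes 2, 1, 1, 1, 1, 1, 1, 1, 1, 1, 1; the largest is 2 ≤ ⌊13/2⌋ = 6.
No neighbour of pine does as well, so pine is the unique centroid.

pine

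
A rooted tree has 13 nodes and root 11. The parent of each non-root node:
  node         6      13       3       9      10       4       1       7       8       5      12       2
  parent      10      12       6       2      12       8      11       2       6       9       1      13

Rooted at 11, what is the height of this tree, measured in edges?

A deepest node is 4, reached by 11–1–12–10–6–8–4.
That path has 6 edges, so the height is 6.

6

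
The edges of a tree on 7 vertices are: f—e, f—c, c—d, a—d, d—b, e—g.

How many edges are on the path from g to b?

5

The path is g - e - f - c - d - b, which has 5 edges.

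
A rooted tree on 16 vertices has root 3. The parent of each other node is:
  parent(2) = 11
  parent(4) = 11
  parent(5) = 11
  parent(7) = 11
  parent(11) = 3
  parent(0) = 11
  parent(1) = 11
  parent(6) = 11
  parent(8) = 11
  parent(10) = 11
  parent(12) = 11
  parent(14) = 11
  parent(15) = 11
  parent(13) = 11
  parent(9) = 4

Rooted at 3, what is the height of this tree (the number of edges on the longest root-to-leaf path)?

9 sits deepest: 3 – 11 – 4 – 9 — 3 edges from the root.

3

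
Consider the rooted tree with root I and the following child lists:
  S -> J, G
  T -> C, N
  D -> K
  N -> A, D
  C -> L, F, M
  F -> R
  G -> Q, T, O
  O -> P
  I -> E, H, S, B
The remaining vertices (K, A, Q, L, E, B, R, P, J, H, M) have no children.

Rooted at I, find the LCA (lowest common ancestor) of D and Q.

D's ancestor chain is D, N, T, G, S, I and Q's is Q, G, S, I; they first meet at G.

G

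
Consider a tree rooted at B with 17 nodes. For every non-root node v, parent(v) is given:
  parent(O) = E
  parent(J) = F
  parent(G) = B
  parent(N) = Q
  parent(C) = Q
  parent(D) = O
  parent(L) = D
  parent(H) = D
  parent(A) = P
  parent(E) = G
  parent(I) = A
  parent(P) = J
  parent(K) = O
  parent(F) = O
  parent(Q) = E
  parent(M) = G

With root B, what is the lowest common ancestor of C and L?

E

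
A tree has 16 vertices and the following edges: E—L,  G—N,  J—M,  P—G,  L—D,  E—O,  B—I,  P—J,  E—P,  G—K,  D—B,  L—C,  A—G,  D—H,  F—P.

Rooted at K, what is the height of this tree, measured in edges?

I sits deepest: K – G – P – E – L – D – B – I — 7 edges from the root.

7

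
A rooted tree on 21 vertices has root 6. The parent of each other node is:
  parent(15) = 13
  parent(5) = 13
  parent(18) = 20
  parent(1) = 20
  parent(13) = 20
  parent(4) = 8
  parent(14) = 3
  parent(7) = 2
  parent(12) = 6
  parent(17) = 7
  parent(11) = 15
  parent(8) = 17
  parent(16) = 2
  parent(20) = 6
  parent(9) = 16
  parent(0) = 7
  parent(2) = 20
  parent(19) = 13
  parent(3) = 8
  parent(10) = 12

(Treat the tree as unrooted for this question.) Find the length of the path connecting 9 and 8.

5

9–16–2–7–17–8: 5 edges.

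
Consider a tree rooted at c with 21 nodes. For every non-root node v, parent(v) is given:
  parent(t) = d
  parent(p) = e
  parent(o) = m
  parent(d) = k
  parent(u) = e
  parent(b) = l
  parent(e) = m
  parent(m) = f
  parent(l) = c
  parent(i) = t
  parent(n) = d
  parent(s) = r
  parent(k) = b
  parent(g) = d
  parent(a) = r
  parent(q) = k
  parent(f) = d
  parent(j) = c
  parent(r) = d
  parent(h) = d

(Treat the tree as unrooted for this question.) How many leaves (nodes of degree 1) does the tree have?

Degree-1 nodes: a, g, h, i, j, n, o, p, q, s, u — 11 of them.

11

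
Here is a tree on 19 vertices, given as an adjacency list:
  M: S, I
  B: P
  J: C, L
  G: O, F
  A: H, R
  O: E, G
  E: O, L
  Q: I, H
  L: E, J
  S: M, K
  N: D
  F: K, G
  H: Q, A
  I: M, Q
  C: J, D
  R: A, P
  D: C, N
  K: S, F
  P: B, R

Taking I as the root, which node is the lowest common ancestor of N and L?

L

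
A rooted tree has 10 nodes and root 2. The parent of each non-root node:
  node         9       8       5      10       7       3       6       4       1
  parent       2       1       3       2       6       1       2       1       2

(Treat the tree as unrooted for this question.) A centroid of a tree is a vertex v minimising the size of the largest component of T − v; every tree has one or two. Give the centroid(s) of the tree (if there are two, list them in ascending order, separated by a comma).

Delete 2: the remaining components have sizes 5, 2, 1, 1. Max 5 ≤ 5, so 2 is a centroid.
1 is adjacent to 2 and is also a centroid (the largest component after removing it is likewise 5).

1, 2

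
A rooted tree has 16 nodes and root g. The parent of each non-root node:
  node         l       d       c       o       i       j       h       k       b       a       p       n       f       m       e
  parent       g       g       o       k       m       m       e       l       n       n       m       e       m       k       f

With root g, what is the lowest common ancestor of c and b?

k

Ancestors of c (toward the root): c, o, k, l, g.
Ancestors of b: b, n, e, f, m, k, l, g.
The deepest node appearing in both lists is k.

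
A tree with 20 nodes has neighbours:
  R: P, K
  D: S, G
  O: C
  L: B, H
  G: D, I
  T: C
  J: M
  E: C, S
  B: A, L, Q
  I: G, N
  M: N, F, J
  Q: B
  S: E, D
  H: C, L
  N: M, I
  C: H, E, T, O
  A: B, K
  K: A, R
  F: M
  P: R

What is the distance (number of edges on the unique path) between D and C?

3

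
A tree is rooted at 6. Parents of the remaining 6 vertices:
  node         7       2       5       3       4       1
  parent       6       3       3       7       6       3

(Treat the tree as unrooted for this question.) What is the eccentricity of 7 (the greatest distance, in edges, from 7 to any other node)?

Distances from 7 peak at 2, attained at 2 (4, 5, 1 also at distance 2).
7–3–2

2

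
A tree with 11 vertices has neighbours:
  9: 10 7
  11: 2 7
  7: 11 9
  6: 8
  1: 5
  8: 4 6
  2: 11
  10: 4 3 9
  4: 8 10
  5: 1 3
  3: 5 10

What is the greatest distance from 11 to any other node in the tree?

6

The node farthest from 11 is 6 (1 also at distance 6), via 11-7-9-10-4-8-6 — 6 edges.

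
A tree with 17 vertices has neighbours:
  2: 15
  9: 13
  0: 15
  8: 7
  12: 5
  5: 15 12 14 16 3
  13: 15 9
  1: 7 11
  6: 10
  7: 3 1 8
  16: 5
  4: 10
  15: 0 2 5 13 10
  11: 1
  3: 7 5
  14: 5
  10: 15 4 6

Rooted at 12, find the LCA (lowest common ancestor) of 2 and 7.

5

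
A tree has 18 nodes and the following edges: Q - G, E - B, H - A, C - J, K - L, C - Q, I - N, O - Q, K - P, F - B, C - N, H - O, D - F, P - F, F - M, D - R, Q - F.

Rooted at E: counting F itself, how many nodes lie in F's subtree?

Descendants of F (including itself): F, Q, D, P, M, C, O, G, R, K, J, N, H, L, I, A. That's 16.

16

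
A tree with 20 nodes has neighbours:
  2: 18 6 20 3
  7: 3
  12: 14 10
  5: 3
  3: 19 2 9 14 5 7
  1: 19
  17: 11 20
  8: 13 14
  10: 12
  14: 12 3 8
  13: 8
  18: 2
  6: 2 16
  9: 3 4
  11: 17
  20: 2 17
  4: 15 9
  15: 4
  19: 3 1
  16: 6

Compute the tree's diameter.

A longest path is 11–17–20–2–3–14–12–10, with 7 edges.

7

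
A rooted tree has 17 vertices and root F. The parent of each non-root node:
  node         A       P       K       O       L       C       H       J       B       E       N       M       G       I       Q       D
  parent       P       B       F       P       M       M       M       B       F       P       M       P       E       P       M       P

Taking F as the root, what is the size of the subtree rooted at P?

13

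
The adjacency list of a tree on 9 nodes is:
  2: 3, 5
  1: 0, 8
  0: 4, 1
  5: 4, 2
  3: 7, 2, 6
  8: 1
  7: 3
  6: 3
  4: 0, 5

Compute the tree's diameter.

Starting from 8, a farthest node is 6 at distance 7.
One longest path: 8–1–0–4–5–2–3–6.
So the diameter is 7.

7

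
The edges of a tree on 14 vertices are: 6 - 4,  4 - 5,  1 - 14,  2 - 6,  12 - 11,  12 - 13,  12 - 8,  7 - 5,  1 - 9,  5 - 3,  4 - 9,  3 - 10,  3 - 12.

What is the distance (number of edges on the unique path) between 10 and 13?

3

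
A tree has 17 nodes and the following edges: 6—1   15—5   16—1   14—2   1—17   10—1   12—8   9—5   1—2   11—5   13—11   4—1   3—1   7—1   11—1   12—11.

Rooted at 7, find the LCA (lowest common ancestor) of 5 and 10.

1

Ancestors of 5 (toward the root): 5, 11, 1, 7.
Ancestors of 10: 10, 1, 7.
The deepest node appearing in both lists is 1.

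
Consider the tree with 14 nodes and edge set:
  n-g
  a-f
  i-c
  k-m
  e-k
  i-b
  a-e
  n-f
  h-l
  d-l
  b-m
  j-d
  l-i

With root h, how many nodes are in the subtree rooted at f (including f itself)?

3

Descendants of f (including itself): f, n, g. That's 3.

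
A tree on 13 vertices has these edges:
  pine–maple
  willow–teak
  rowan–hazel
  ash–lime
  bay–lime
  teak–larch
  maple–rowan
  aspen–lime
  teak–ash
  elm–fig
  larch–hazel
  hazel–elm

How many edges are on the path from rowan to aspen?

rowan – hazel – larch – teak – ash – lime – aspen: 6 edges.

6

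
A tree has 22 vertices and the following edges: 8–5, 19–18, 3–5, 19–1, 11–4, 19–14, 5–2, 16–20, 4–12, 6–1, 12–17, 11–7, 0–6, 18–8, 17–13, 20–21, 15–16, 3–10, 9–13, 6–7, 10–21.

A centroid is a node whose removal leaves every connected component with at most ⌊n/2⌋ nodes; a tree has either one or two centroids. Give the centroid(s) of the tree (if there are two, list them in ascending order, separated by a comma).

Delete 19: the remaining components have sizes 10, 10, 1. Max 10 ≤ 11, so 19 is a centroid.
Every other node leaves some component of size > 11, so the centroid is unique.

19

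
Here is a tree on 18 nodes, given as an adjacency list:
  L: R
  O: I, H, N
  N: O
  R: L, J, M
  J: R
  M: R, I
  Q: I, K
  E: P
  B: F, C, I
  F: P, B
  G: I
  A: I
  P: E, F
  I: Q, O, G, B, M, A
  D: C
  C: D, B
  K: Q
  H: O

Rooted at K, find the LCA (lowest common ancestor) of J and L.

Ancestors of J (toward the root): J, R, M, I, Q, K.
Ancestors of L: L, R, M, I, Q, K.
The deepest node appearing in both lists is R.

R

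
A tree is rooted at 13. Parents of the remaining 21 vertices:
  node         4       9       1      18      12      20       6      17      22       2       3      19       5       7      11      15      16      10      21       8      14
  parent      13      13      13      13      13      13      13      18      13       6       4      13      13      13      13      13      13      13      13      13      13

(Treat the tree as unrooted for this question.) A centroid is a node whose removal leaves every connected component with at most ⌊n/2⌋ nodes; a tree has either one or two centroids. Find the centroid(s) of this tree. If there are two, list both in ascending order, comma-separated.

Delete 13: the remaining components have sizes 2, 2, 2, 1, 1, 1, 1, 1, 1, 1, 1, 1, 1, 1, 1, 1, 1, 1. Max 2 ≤ 11, so 13 is a centroid.
Every other node leaves some component of size > 11, so the centroid is unique.

13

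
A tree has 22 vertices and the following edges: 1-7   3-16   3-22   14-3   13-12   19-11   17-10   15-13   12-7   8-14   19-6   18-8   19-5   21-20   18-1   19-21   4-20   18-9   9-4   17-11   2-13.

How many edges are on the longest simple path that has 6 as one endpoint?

11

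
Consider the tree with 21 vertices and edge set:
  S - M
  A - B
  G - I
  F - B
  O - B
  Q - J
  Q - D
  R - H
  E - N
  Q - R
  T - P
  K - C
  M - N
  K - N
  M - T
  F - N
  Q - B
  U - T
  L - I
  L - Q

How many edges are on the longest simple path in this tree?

Starting from U, a farthest node is G at distance 9.
One longest path: U–T–M–N–F–B–Q–L–I–G.
So the diameter is 9.

9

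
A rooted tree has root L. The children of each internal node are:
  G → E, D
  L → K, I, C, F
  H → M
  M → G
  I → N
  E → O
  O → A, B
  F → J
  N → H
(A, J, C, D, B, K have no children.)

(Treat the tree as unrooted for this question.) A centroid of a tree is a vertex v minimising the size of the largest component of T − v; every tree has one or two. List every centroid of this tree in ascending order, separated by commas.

If H is removed the pieces have sizes 7, 7, all ≤ ⌊15/2⌋ = 7.
Every other node leaves some component of size > 7, so the centroid is unique.

H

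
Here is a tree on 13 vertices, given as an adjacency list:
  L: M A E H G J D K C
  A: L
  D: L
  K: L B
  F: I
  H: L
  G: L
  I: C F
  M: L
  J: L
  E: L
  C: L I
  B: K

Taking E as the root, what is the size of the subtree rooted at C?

3

Descendants of C (including itself): C, I, F. That's 3.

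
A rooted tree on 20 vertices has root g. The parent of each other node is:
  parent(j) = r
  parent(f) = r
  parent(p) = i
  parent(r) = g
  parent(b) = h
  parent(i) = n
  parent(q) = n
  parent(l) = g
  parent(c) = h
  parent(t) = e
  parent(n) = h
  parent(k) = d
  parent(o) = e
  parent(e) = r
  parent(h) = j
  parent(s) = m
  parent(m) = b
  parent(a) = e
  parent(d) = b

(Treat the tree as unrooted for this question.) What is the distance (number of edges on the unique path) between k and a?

7

Walking from k: k–d–b–h–j–r–e–a. Length 7.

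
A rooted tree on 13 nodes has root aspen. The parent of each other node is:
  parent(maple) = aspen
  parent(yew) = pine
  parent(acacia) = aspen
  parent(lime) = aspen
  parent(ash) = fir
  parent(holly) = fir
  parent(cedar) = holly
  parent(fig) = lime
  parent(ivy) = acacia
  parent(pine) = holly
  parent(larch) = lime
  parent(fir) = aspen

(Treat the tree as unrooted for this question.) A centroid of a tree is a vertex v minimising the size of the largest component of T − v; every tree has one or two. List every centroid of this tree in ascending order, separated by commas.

aspen

Removing aspen splits the tree into components of sizes 6, 3, 2, 1; the largest is 6 ≤ ⌊13/2⌋ = 6.
No neighbour of aspen does as well, so aspen is the unique centroid.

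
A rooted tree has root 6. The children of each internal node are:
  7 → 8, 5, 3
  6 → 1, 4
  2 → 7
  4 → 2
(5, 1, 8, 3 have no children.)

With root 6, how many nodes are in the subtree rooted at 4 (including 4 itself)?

4's subtree: {4, 2, 7, 3, 8, 5}, size 6.

6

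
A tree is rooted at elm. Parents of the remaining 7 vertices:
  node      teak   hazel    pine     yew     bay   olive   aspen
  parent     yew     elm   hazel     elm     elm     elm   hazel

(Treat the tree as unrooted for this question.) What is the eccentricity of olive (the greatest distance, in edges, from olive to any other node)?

The node farthest from olive is aspen (pine, teak also at distance 3), via olive–elm–hazel–aspen — 3 edges.

3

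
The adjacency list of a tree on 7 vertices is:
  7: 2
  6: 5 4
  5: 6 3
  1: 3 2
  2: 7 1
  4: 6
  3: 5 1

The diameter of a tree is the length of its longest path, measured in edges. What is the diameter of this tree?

Starting from 4, a farthest node is 7 at distance 6.
One longest path: 4-6-5-3-1-2-7.
So the diameter is 6.

6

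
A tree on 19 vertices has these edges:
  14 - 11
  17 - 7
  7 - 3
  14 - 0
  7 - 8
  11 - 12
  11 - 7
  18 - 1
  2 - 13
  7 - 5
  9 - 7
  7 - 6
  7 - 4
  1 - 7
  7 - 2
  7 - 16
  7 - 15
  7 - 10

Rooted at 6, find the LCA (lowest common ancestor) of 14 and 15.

Path 14→root: 14 11 7 6; path 15→root: 15 7 6.
First common node: 7.

7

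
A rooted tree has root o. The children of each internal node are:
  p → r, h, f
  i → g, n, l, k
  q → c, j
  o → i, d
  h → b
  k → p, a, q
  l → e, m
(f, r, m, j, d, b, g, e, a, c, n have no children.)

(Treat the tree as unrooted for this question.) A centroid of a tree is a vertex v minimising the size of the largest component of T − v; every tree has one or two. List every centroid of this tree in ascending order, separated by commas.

k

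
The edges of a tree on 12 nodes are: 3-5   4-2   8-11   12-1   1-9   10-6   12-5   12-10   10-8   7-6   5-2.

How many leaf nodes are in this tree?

Exactly 5 nodes have a single neighbour: 3, 4, 7, 9, 11.

5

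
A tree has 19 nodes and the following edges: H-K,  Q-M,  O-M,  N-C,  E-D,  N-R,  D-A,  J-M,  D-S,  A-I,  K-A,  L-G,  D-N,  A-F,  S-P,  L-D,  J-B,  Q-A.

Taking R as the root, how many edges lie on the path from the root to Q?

4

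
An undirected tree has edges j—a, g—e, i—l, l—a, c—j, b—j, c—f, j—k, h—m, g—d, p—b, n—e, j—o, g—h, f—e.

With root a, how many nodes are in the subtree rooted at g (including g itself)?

4

Descendants of g (including itself): g, d, h, m. That's 4.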